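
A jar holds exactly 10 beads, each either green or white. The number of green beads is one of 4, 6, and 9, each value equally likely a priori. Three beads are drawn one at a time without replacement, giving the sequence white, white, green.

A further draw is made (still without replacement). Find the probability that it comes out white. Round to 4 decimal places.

Under each hypothesis, the probability of the observed sequence is: P(data | r = 4) = (6/10)(5/9)(4/8) = 1/6; P(data | r = 6) = (4/10)(3/9)(6/8) = 1/10; P(data | r = 9) = (1/10)(0/9) = 0.
Weighting by the prior gives 1/3 · 1/6 = 1/18, 1/3 · 1/10 = 1/30, 1/3 · 0 = 0; summing to 4/45.
The posterior is then P(r = 4 | data) = 5/8, P(r = 6 | data) = 3/8, P(r = 9 | data) = 0.
So P(white next | data) = Σ P(white next | H) P(H | data) = (4/7)(5/8) + (2/7)(3/8) = 13/28.

0.4643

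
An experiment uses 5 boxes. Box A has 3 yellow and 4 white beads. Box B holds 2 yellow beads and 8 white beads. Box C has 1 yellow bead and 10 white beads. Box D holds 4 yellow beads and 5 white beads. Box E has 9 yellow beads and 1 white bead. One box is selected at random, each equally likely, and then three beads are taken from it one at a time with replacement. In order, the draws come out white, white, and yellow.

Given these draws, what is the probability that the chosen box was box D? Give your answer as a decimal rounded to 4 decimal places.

0.2804

The likelihood of the observed sequence under each hypothesis: P(data | box A) = (4/7)(4/7)(3/7) = 0.13994; P(data | box B) = (8/10)(8/10)(2/10) = 0.128; P(data | box C) = (10/11)(10/11)(1/11) = 0.075131; P(data | box D) = (5/9)(5/9)(4/9) = 0.13717; P(data | box E) = (1/10)(1/10)(9/10) = 0.009.
Multiplying each by its prior: 1/5 · 0.13994 = 0.027988, 1/5 · 0.128 = 0.0256, 1/5 · 0.075131 = 0.015026, 1/5 · 0.13717 = 0.027435, 1/5 · 0.009 = 0.0018; with total 0.097849.
So P(box D | data) = (0.027435) / (0.097849) = 0.28038.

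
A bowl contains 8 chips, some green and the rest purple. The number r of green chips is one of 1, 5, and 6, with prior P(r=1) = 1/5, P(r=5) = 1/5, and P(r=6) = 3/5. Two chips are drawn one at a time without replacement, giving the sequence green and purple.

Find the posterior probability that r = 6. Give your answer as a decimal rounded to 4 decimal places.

For each hypothesis, P(data | H) works out to: P(data | r = 1) = (1/8)(7/7) = 1/8; P(data | r = 5) = (5/8)(3/7) = 15/56; P(data | r = 6) = (6/8)(2/7) = 3/14.
Multiplying each by its prior: 1/5 · 1/8 = 1/40, 1/5 · 15/56 = 3/56, 3/5 · 3/14 = 9/70; with total 29/140.
So P(r = 6 | data) = (9/70) / (29/140) = 18/29.

0.6207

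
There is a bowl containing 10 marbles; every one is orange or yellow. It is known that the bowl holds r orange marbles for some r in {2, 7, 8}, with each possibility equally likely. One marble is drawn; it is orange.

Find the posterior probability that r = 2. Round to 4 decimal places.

Under each hypothesis, the probability of this draw is: P(data | r = 2) = (2/10) = 1/5; P(data | r = 7) = (7/10) = 7/10; P(data | r = 8) = (8/10) = 4/5.
Multiplying each by its prior: 1/3 · 1/5 = 1/15, 1/3 · 7/10 = 7/30, 1/3 · 4/5 = 4/15; summing to 17/30.
Hence P(r = 2 | data) = (1/15) / (17/30) = 2/17.

0.1176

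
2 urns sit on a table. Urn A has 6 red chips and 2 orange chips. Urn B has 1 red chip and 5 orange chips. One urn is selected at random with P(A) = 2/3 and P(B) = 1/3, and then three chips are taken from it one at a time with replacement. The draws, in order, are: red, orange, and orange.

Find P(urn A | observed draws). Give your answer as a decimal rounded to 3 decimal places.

0.448

Under each hypothesis, the probability of the observed sequence is: P(data | urn A) = (6/8)(2/8)(2/8) = 0.046875; P(data | urn B) = (1/6)(5/6)(5/6) = 0.11574.
Multiplying each by its prior: 2/3 · 0.046875 = 0.03125, 1/3 · 0.11574 = 0.03858; these sum to 0.06983.
Therefore the posterior P(urn A | data) = (0.03125) / (0.06983) = 0.44751.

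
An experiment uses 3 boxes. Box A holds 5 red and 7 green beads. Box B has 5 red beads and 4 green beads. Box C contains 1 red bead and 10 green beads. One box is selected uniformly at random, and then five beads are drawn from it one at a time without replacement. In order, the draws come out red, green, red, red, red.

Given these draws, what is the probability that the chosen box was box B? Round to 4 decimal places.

0.7822

For each hypothesis, P(data | H) works out to: P(data | box A) = (5/12)(7/11)(4/10)(3/9)(2/8) = 0.0088384; P(data | box B) = (5/9)(4/8)(4/7)(3/6)(2/5) = 0.031746; P(data | box C) = (1/11)(10/10)(0/9) = 0.
Weighting by the prior gives 1/3 · 0.0088384 = 0.0029461, 1/3 · 0.031746 = 0.010582, 1/3 · 0 = 0; these sum to 0.013528.
Therefore the posterior P(box B | data) = (0.010582) / (0.013528) = 0.78222.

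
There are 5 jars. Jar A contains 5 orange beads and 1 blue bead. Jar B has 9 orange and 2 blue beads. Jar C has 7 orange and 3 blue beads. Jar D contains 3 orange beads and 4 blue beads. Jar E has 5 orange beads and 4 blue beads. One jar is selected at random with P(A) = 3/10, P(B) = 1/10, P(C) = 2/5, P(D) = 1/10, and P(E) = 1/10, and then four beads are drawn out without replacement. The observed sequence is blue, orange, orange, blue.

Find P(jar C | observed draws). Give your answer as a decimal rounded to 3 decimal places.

Compute the likelihood of the observed sequence for each case: P(data | jar A) = (1/6)(5/5)(4/4)(0/3) = 0; P(data | jar B) = (2/11)(9/10)(8/9)(1/8) = 0.018182; P(data | jar C) = (3/10)(7/9)(6/8)(2/7) = 0.05; P(data | jar D) = (4/7)(3/6)(2/5)(3/4) = 0.085714; P(data | jar E) = (4/9)(5/8)(4/7)(3/6) = 0.079365.
Multiplying each by its prior: 3/10 · 0 = 0, 1/10 · 0.018182 = 0.0018182, 2/5 · 0.05 = 0.02, 1/10 · 0.085714 = 0.0085714, 1/10 · 0.079365 = 0.0079365; these sum to 0.038326.
So P(jar C | data) = (0.02) / (0.038326) = 0.52184.

0.522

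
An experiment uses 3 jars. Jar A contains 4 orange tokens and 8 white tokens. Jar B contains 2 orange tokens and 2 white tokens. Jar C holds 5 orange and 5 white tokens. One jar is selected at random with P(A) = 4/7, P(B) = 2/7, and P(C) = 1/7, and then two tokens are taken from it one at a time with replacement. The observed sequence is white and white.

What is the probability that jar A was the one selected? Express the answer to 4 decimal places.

0.7033

For each hypothesis, P(data | H) works out to: P(data | jar A) = (8/12)(8/12) = 4/9; P(data | jar B) = (2/4)(2/4) = 1/4; P(data | jar C) = (5/10)(5/10) = 1/4.
Weighting by the prior gives 4/7 · 4/9 = 16/63, 2/7 · 1/4 = 1/14, 1/7 · 1/4 = 1/28; with total 13/36.
Therefore the posterior P(jar A | data) = (16/63) / (13/36) = 64/91.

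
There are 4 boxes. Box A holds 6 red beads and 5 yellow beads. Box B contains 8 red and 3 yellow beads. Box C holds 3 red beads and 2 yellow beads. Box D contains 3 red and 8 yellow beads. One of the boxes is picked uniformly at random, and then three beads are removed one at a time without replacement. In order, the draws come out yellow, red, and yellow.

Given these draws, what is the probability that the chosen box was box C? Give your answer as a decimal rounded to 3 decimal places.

The likelihood of the observed sequence under each hypothesis: P(data | box A) = (5/11)(6/10)(4/9) = 4/33; P(data | box B) = (3/11)(8/10)(2/9) = 8/165; P(data | box C) = (2/5)(3/4)(1/3) = 1/10; P(data | box D) = (8/11)(3/10)(7/9) = 28/165.
The prior-weighted likelihoods are 1/4 · 4/33 = 1/33, 1/4 · 8/165 = 2/165, 1/4 · 1/10 = 1/40, 1/4 · 28/165 = 7/165; summing to 29/264.
So P(box C | data) = (1/40) / (29/264) = 33/145.

0.228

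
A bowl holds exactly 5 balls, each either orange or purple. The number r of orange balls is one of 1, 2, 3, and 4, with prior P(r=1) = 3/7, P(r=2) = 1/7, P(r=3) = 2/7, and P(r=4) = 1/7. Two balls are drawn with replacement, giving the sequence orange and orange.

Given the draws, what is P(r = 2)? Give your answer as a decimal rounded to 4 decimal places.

0.0976

Compute the likelihood of the observed sequence for each case: P(data | r = 1) = (1/5)(1/5) = 1/25; P(data | r = 2) = (2/5)(2/5) = 4/25; P(data | r = 3) = (3/5)(3/5) = 9/25; P(data | r = 4) = (4/5)(4/5) = 16/25.
Weighting by the prior gives 3/7 · 1/25 = 3/175, 1/7 · 4/25 = 4/175, 2/7 · 9/25 = 18/175, 1/7 · 16/25 = 16/175; with total 41/175.
By Bayes' rule, P(r = 2 | data) = (4/175) / (41/175) = 4/41.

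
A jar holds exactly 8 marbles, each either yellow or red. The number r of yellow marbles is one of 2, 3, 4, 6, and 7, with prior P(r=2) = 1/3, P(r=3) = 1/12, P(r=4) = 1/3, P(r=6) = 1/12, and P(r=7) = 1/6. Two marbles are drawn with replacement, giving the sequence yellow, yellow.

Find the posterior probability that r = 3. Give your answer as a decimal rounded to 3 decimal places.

0.040

Under each hypothesis, the probability of the observed sequence is: P(data | r = 2) = (2/8)(2/8) = 1/16; P(data | r = 3) = (3/8)(3/8) = 9/64; P(data | r = 4) = (4/8)(4/8) = 1/4; P(data | r = 6) = (6/8)(6/8) = 9/16; P(data | r = 7) = (7/8)(7/8) = 49/64.
The prior-weighted likelihoods are 1/3 · 1/16 = 1/48, 1/12 · 9/64 = 3/256, 1/3 · 1/4 = 1/12, 1/12 · 9/16 = 3/64, 1/6 · 49/64 = 49/384; summing to 223/768.
Therefore the posterior P(r = 3 | data) = (3/256) / (223/768) = 9/223.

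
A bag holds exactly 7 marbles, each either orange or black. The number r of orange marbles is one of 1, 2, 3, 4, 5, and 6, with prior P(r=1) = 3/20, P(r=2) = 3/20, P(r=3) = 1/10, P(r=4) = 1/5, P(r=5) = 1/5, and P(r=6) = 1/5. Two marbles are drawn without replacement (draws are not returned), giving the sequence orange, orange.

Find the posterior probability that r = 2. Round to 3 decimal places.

Compute the likelihood of the observed sequence for each case: P(data | r = 1) = (1/7)(0/6) = 0; P(data | r = 2) = (2/7)(1/6) = 1/21; P(data | r = 3) = (3/7)(2/6) = 1/7; P(data | r = 4) = (4/7)(3/6) = 2/7; P(data | r = 5) = (5/7)(4/6) = 10/21; P(data | r = 6) = (6/7)(5/6) = 5/7.
The prior-weighted likelihoods are 3/20 · 0 = 0, 3/20 · 1/21 = 1/140, 1/10 · 1/7 = 1/70, 1/5 · 2/7 = 2/35, 1/5 · 10/21 = 2/21, 1/5 · 5/7 = 1/7; with total 19/60.
Hence P(r = 2 | data) = (1/140) / (19/60) = 3/133.

0.023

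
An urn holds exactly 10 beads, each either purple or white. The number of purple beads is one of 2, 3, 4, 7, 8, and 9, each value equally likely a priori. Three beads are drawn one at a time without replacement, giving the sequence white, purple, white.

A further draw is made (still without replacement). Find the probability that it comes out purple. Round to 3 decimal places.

For each hypothesis, P(data | H) works out to: P(data | r = 2) = (8/10)(2/9)(7/8) = 7/45; P(data | r = 3) = (7/10)(3/9)(6/8) = 7/40; P(data | r = 4) = (6/10)(4/9)(5/8) = 1/6; P(data | r = 7) = (3/10)(7/9)(2/8) = 7/120; P(data | r = 8) = (2/10)(8/9)(1/8) = 1/45; P(data | r = 9) = (1/10)(9/9)(0/8) = 0.
Weighting by the prior gives 1/6 · 7/45 = 7/270, 1/6 · 7/40 = 7/240, 1/6 · 1/6 = 1/36, 1/6 · 7/120 = 7/720, 1/6 · 1/45 = 1/270, 1/6 · 0 = 0; with total 13/135.
The posterior is then P(r = 2 | data) = 7/26, P(r = 3 | data) = 63/208, P(r = 4 | data) = 15/52, P(r = 7 | data) = 21/208, P(r = 8 | data) = 1/26, P(r = 9 | data) = 0.
The predictive probability is P(purple next | data) = (1/7)(7/26) + (2/7)(63/208) + (3/7)(15/52) + (6/7)(21/208) + (1)(1/26) = 34/91.

0.374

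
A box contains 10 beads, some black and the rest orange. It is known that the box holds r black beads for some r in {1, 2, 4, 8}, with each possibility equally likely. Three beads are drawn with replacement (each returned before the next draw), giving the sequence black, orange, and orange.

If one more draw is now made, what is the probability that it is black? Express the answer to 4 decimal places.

Under each hypothesis, the probability of the observed sequence is: P(data | r = 1) = (1/10)(9/10)(9/10) = 0.081; P(data | r = 2) = (2/10)(8/10)(8/10) = 0.128; P(data | r = 4) = (4/10)(6/10)(6/10) = 0.144; P(data | r = 8) = (8/10)(2/10)(2/10) = 0.032.
Weighting by the prior gives 1/4 · 0.081 = 0.02025, 1/4 · 0.128 = 0.032, 1/4 · 0.144 = 0.036, 1/4 · 0.032 = 0.008; summing to 0.09625.
The posterior is then P(r = 1 | data) = 0.21039, P(r = 2 | data) = 0.33247, P(r = 4 | data) = 0.37403, P(r = 8 | data) = 0.083117.
The predictive probability is P(black next | data) = (1/10)(0.21039) + (1/5)(0.33247) + (2/5)(0.37403) + (4/5)(0.083117) = 0.30364.

0.3036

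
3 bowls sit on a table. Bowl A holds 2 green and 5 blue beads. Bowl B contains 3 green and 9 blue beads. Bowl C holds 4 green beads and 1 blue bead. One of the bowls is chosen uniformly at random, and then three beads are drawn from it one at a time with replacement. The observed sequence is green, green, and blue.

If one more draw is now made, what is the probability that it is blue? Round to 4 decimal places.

The likelihood of the observed sequence under each hypothesis: P(data | bowl A) = (2/7)(2/7)(5/7) = 0.058309; P(data | bowl B) = (3/12)(3/12)(9/12) = 0.046875; P(data | bowl C) = (4/5)(4/5)(1/5) = 0.128.
Weighting by the prior gives 1/3 · 0.058309 = 0.019436, 1/3 · 0.046875 = 0.015625, 1/3 · 0.128 = 0.042667; these sum to 0.077728.
Dividing through by the total gives posterior P(bowl A | data) = 0.25006, P(bowl B | data) = 0.20102, P(bowl C | data) = 0.54892.
So P(blue next | data) = Σ P(blue next | H) P(H | data) = (5/7)(0.25006) + (3/4)(0.20102) + (1/5)(0.54892) = 0.43916.

0.4392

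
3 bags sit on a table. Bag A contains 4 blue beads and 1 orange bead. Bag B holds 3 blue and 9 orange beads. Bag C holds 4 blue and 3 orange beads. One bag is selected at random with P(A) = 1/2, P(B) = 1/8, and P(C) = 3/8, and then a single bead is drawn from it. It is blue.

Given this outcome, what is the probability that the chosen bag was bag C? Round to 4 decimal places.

The likelihood of this draw under each hypothesis: P(data | bag A) = (4/5) = 0.8; P(data | bag B) = (3/12) = 0.25; P(data | bag C) = (4/7) = 0.57143.
Multiplying each by its prior: 1/2 · 0.8 = 0.4, 1/8 · 0.25 = 0.03125, 3/8 · 0.57143 = 0.21429; these sum to 0.64554.
Hence P(bag C | data) = (0.21429) / (0.64554) = 0.33195.

0.3320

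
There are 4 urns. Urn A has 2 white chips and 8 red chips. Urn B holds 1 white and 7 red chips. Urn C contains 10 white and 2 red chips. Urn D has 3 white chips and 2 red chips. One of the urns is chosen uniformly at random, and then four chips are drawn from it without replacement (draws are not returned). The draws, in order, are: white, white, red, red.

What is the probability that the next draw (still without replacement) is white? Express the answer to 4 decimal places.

0.8382

For each hypothesis, P(data | H) works out to: P(data | urn A) = (2/10)(1/9)(8/8)(7/7) = 1/45; P(data | urn B) = (1/8)(0/7) = 0; P(data | urn C) = (10/12)(9/11)(2/10)(1/9) = 1/66; P(data | urn D) = (3/5)(2/4)(2/3)(1/2) = 1/10.
The prior-weighted likelihoods are 1/4 · 1/45 = 1/180, 1/4 · 0 = 0, 1/4 · 1/66 = 1/264, 1/4 · 1/10 = 1/40; these sum to 17/495.
The posterior is then P(urn A | data) = 11/68, P(urn B | data) = 0, P(urn C | data) = 15/136, P(urn D | data) = 99/136.
The predictive probability is P(white next | data) = (0)(11/68) + (1)(15/136) + (1)(99/136) = 57/68.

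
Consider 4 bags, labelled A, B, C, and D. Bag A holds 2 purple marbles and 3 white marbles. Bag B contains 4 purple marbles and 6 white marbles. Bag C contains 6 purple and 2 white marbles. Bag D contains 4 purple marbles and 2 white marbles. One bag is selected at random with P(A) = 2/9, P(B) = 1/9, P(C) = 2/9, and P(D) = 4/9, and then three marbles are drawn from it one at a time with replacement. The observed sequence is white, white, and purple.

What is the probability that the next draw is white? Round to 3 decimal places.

0.464

Compute the likelihood of the observed sequence for each case: P(data | bag A) = (3/5)(3/5)(2/5) = 0.144; P(data | bag B) = (6/10)(6/10)(4/10) = 0.144; P(data | bag C) = (2/8)(2/8)(6/8) = 0.046875; P(data | bag D) = (2/6)(2/6)(4/6) = 0.074074.
Multiplying each by its prior: 2/9 · 0.144 = 0.032, 1/9 · 0.144 = 0.016, 2/9 · 0.046875 = 0.010417, 4/9 · 0.074074 = 0.032922; with total 0.091338.
Dividing through by the total gives posterior P(bag A | data) = 0.35035, P(bag B | data) = 0.17517, P(bag C | data) = 0.11404, P(bag D | data) = 0.36044.
So P(white next | data) = Σ P(white next | H) P(H | data) = (3/5)(0.35035) + (3/5)(0.17517) + (1/4)(0.11404) + (1/3)(0.36044) = 0.46397.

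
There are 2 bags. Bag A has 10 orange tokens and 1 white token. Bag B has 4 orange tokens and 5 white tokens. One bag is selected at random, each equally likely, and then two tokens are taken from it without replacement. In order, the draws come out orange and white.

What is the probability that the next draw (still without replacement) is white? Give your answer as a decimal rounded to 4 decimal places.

0.4305

The likelihood of the observed sequence under each hypothesis: P(data | bag A) = (10/11)(1/10) = 1/11; P(data | bag B) = (4/9)(5/8) = 5/18.
Multiplying each by its prior: 1/2 · 1/11 = 1/22, 1/2 · 5/18 = 5/36; summing to 73/396.
The posterior is then P(bag A | data) = 18/73, P(bag B | data) = 55/73.
The predictive probability is P(white next | data) = (0)(18/73) + (4/7)(55/73) = 220/511.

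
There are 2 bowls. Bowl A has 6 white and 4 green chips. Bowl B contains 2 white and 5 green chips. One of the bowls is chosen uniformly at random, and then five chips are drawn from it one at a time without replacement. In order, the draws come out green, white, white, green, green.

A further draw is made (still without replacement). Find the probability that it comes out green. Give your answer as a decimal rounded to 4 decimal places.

0.7333

For each hypothesis, P(data | H) works out to: P(data | bowl A) = (4/10)(6/9)(5/8)(3/7)(2/6) = 1/42; P(data | bowl B) = (5/7)(2/6)(1/5)(4/4)(3/3) = 1/21.
The prior-weighted likelihoods are 1/2 · 1/42 = 1/84, 1/2 · 1/21 = 1/42; these sum to 1/28.
The posterior is then P(bowl A | data) = 1/3, P(bowl B | data) = 2/3.
So P(green next | data) = Σ P(green next | H) P(H | data) = (1/5)(1/3) + (1)(2/3) = 11/15.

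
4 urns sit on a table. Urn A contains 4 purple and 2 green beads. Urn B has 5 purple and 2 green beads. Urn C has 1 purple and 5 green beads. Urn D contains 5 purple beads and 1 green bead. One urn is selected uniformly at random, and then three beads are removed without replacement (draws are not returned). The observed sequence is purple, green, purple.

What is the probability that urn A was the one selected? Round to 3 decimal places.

The likelihood of the observed sequence under each hypothesis: P(data | urn A) = (4/6)(2/5)(3/4) = 1/5; P(data | urn B) = (5/7)(2/6)(4/5) = 4/21; P(data | urn C) = (1/6)(5/5)(0/4) = 0; P(data | urn D) = (5/6)(1/5)(4/4) = 1/6.
Multiplying each by its prior: 1/4 · 1/5 = 1/20, 1/4 · 4/21 = 1/21, 1/4 · 0 = 0, 1/4 · 1/6 = 1/24; these sum to 39/280.
By Bayes' rule, P(urn A | data) = (1/20) / (39/280) = 14/39.

0.359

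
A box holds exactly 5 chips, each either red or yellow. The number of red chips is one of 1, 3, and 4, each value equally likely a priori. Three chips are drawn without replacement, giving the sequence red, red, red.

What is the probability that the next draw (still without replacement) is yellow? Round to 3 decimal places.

For each hypothesis, P(data | H) works out to: P(data | r = 1) = (1/5)(0/4) = 0; P(data | r = 3) = (3/5)(2/4)(1/3) = 1/10; P(data | r = 4) = (4/5)(3/4)(2/3) = 2/5.
Weighting by the prior gives 1/3 · 0 = 0, 1/3 · 1/10 = 1/30, 1/3 · 2/5 = 2/15; with total 1/6.
Dividing through by the total gives posterior P(r = 1 | data) = 0, P(r = 3 | data) = 1/5, P(r = 4 | data) = 4/5.
Averaging over the posterior, P(yellow next | data) = (1)(1/5) + (1/2)(4/5) = 3/5.

0.600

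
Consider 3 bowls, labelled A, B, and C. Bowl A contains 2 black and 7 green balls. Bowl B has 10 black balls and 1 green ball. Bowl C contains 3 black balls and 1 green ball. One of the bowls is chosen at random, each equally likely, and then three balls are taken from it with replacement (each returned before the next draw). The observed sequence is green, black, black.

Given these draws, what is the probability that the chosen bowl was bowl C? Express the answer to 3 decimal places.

0.553

The likelihood of the observed sequence under each hypothesis: P(data | bowl A) = (7/9)(2/9)(2/9) = 0.038409; P(data | bowl B) = (1/11)(10/11)(10/11) = 0.075131; P(data | bowl C) = (1/4)(3/4)(3/4) = 0.14062.
Multiplying each by its prior: 1/3 · 0.038409 = 0.012803, 1/3 · 0.075131 = 0.025044, 1/3 · 0.14062 = 0.046875; these sum to 0.084722.
Hence P(bowl C | data) = (0.046875) / (0.084722) = 0.55328.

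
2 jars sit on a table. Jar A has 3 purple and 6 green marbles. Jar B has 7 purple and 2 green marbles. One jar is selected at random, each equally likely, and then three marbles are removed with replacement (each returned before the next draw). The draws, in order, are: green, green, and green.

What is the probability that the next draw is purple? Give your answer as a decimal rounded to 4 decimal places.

Under each hypothesis, the probability of the observed sequence is: P(data | jar A) = (6/9)(6/9)(6/9) = 8/27; P(data | jar B) = (2/9)(2/9)(2/9) = 8/729.
Weighting by the prior gives 1/2 · 8/27 = 4/27, 1/2 · 8/729 = 4/729; summing to 112/729.
Normalising, the posterior is P(jar A | data) = 27/28, P(jar B | data) = 1/28.
Averaging over the posterior, P(purple next | data) = (1/3)(27/28) + (7/9)(1/28) = 22/63.

0.3492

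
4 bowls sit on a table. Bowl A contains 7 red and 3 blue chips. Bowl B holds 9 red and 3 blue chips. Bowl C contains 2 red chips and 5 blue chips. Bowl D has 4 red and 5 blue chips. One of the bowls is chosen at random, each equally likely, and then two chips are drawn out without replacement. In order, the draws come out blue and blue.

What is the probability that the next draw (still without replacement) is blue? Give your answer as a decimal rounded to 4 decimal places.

0.4822

For each hypothesis, P(data | H) works out to: P(data | bowl A) = (3/10)(2/9) = 0.066667; P(data | bowl B) = (3/12)(2/11) = 0.045455; P(data | bowl C) = (5/7)(4/6) = 0.47619; P(data | bowl D) = (5/9)(4/8) = 0.27778.
Weighting by the prior gives 1/4 · 0.066667 = 0.016667, 1/4 · 0.045455 = 0.011364, 1/4 · 0.47619 = 0.11905, 1/4 · 0.27778 = 0.069444; with total 0.21652.
Dividing through by the total gives posterior P(bowl A | data) = 0.076974, P(bowl B | data) = 0.052483, P(bowl C | data) = 0.54982, P(bowl D | data) = 0.32073.
So P(blue next | data) = Σ P(blue next | H) P(H | data) = (1/8)(0.076974) + (1/10)(0.052483) + (3/5)(0.54982) + (3/7)(0.32073) = 0.48221.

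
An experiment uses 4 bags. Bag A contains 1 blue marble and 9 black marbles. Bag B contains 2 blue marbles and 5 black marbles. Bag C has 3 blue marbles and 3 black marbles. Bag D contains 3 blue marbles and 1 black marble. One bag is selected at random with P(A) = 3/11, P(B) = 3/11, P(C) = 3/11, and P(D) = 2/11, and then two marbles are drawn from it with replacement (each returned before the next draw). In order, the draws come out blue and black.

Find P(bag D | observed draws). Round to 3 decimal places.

The likelihood of the observed sequence under each hypothesis: P(data | bag A) = (1/10)(9/10) = 0.09; P(data | bag B) = (2/7)(5/7) = 0.20408; P(data | bag C) = (3/6)(3/6) = 0.25; P(data | bag D) = (3/4)(1/4) = 0.1875.
Multiplying each by its prior: 3/11 · 0.09 = 0.024545, 3/11 · 0.20408 = 0.055659, 3/11 · 0.25 = 0.068182, 2/11 · 0.1875 = 0.034091; with total 0.18248.
Hence P(bag D | data) = (0.034091) / (0.18248) = 0.18682.

0.187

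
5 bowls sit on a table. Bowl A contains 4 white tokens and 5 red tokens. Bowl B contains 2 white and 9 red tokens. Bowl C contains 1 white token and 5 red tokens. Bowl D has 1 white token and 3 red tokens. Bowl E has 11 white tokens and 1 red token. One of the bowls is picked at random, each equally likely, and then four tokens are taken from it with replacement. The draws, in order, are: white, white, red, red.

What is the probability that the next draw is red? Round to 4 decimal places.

0.6619

Compute the likelihood of the observed sequence for each case: P(data | bowl A) = (4/9)(4/9)(5/9)(5/9) = 0.060966; P(data | bowl B) = (2/11)(2/11)(9/11)(9/11) = 0.02213; P(data | bowl C) = (1/6)(1/6)(5/6)(5/6) = 0.01929; P(data | bowl D) = (1/4)(1/4)(3/4)(3/4) = 0.035156; P(data | bowl E) = (11/12)(11/12)(1/12)(1/12) = 0.0058353.
Weighting by the prior gives 1/5 · 0.060966 = 0.012193, 1/5 · 0.02213 = 0.0044259, 1/5 · 0.01929 = 0.003858, 1/5 · 0.035156 = 0.0070313, 1/5 · 0.0058353 = 0.0011671; with total 0.028676.
Dividing through by the total gives posterior P(bowl A | data) = 0.42522, P(bowl B | data) = 0.15435, P(bowl C | data) = 0.13454, P(bowl D | data) = 0.2452, P(bowl E | data) = 0.040699.
The predictive probability is P(red next | data) = (5/9)(0.42522) + (9/11)(0.15435) + (5/6)(0.13454) + (3/4)(0.2452) + (1/12)(0.040699) = 0.66192.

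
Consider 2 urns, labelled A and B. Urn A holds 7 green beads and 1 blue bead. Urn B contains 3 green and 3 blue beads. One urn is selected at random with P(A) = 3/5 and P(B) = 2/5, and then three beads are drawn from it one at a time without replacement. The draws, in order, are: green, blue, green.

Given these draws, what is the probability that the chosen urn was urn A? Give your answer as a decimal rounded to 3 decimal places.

0.556

Compute the likelihood of the observed sequence for each case: P(data | urn A) = (7/8)(1/7)(6/6) = 1/8; P(data | urn B) = (3/6)(3/5)(2/4) = 3/20.
Multiplying each by its prior: 3/5 · 1/8 = 3/40, 2/5 · 3/20 = 3/50; these sum to 27/200.
So P(urn A | data) = (3/40) / (27/200) = 5/9.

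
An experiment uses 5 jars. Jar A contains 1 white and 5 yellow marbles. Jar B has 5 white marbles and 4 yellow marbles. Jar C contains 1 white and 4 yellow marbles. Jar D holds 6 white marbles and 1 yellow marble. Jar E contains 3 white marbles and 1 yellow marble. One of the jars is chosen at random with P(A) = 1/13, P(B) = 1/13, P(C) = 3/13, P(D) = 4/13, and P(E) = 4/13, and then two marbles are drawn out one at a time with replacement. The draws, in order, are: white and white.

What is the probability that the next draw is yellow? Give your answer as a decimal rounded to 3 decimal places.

0.219

Under each hypothesis, the probability of the observed sequence is: P(data | jar A) = (1/6)(1/6) = 0.027778; P(data | jar B) = (5/9)(5/9) = 0.30864; P(data | jar C) = (1/5)(1/5) = 0.04; P(data | jar D) = (6/7)(6/7) = 0.73469; P(data | jar E) = (3/4)(3/4) = 0.5625.
Weighting by the prior gives 1/13 · 0.027778 = 0.0021368, 1/13 · 0.30864 = 0.023742, 3/13 · 0.04 = 0.0092308, 4/13 · 0.73469 = 0.22606, 4/13 · 0.5625 = 0.17308; summing to 0.43425.
The posterior is then P(jar A | data) = 0.0049206, P(jar B | data) = 0.054673, P(jar C | data) = 0.021257, P(jar D | data) = 0.52058, P(jar E | data) = 0.39857.
So P(yellow next | data) = Σ P(yellow next | H) P(H | data) = (5/6)(0.0049206) + (4/9)(0.054673) + (4/5)(0.021257) + (1/7)(0.52058) + (1/4)(0.39857) = 0.21942.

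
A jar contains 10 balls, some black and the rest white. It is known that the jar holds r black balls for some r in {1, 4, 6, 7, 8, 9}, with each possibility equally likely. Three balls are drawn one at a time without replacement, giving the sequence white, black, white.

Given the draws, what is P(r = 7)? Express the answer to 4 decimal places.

The likelihood of the observed sequence under each hypothesis: P(data | r = 1) = (9/10)(1/9)(8/8) = 0.1; P(data | r = 4) = (6/10)(4/9)(5/8) = 0.16667; P(data | r = 6) = (4/10)(6/9)(3/8) = 0.1; P(data | r = 7) = (3/10)(7/9)(2/8) = 0.058333; P(data | r = 8) = (2/10)(8/9)(1/8) = 0.022222; P(data | r = 9) = (1/10)(9/9)(0/8) = 0.
The prior-weighted likelihoods are 1/6 · 0.1 = 0.016667, 1/6 · 0.16667 = 0.027778, 1/6 · 0.1 = 0.016667, 1/6 · 0.058333 = 0.0097222, 1/6 · 0.022222 = 0.0037037, 1/6 · 0 = 0; with total 0.074537.
So P(r = 7 | data) = (0.0097222) / (0.074537) = 0.13043.

0.1304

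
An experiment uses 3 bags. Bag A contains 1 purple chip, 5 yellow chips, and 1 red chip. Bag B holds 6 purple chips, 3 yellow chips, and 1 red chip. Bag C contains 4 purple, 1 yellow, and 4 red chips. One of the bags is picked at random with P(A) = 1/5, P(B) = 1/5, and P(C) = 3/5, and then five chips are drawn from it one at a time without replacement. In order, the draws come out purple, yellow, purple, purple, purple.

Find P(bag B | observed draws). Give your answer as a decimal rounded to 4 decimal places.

Compute the likelihood of the observed sequence for each case: P(data | bag A) = (1/7)(5/6)(0/5) = 0; P(data | bag B) = (6/10)(3/9)(5/8)(4/7)(3/6) = 0.035714; P(data | bag C) = (4/9)(1/8)(3/7)(2/6)(1/5) = 0.0015873.
Multiplying each by its prior: 1/5 · 0 = 0, 1/5 · 0.035714 = 0.0071429, 3/5 · 0.0015873 = 0.00095238; summing to 0.0080952.
Therefore the posterior P(bag B | data) = (0.0071429) / (0.0080952) = 0.88235.

0.8824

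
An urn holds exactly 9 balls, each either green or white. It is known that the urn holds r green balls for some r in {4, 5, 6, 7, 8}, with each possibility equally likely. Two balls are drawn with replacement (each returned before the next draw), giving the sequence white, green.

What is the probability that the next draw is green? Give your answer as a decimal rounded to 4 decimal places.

0.6250

Compute the likelihood of the observed sequence for each case: P(data | r = 4) = (5/9)(4/9) = 20/81; P(data | r = 5) = (4/9)(5/9) = 20/81; P(data | r = 6) = (3/9)(6/9) = 2/9; P(data | r = 7) = (2/9)(7/9) = 14/81; P(data | r = 8) = (1/9)(8/9) = 8/81.
The prior-weighted likelihoods are 1/5 · 20/81 = 4/81, 1/5 · 20/81 = 4/81, 1/5 · 2/9 = 2/45, 1/5 · 14/81 = 14/405, 1/5 · 8/81 = 8/405; summing to 16/81.
Normalising, the posterior is P(r = 4 | data) = 1/4, P(r = 5 | data) = 1/4, P(r = 6 | data) = 9/40, P(r = 7 | data) = 7/40, P(r = 8 | data) = 1/10.
So P(green next | data) = Σ P(green next | H) P(H | data) = (4/9)(1/4) + (5/9)(1/4) + (2/3)(9/40) + (7/9)(7/40) + (8/9)(1/10) = 5/8.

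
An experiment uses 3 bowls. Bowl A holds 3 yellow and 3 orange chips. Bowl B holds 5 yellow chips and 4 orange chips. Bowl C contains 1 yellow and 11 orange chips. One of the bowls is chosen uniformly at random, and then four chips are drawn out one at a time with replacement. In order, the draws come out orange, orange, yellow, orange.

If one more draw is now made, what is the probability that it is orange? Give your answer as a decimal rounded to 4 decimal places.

0.6370

For each hypothesis, P(data | H) works out to: P(data | bowl A) = (3/6)(3/6)(3/6)(3/6) = 0.0625; P(data | bowl B) = (4/9)(4/9)(5/9)(4/9) = 0.048773; P(data | bowl C) = (11/12)(11/12)(1/12)(11/12) = 0.064188.
Weighting by the prior gives 1/3 · 0.0625 = 0.020833, 1/3 · 0.048773 = 0.016258, 1/3 · 0.064188 = 0.021396; summing to 0.058487.
The posterior is then P(bowl A | data) = 0.3562, P(bowl B | data) = 0.27797, P(bowl C | data) = 0.36582.
So P(orange next | data) = Σ P(orange next | H) P(H | data) = (1/2)(0.3562) + (4/9)(0.27797) + (11/12)(0.36582) = 0.63698.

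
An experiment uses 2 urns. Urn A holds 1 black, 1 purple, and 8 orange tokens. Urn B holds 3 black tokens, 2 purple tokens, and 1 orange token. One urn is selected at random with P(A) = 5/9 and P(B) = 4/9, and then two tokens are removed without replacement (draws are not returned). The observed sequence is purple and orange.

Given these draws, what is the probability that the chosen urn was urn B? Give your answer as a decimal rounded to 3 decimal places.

Compute the likelihood of the observed sequence for each case: P(data | urn A) = (1/10)(8/9) = 4/45; P(data | urn B) = (2/6)(1/5) = 1/15.
Weighting by the prior gives 5/9 · 4/45 = 4/81, 4/9 · 1/15 = 4/135; these sum to 32/405.
Therefore the posterior P(urn B | data) = (4/135) / (32/405) = 3/8.

0.375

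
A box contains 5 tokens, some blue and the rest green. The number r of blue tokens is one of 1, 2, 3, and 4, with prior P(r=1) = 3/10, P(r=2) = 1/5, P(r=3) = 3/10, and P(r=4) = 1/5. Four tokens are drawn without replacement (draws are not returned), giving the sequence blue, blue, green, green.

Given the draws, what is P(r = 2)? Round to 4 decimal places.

For each hypothesis, P(data | H) works out to: P(data | r = 1) = (1/5)(0/4) = 0; P(data | r = 2) = (2/5)(1/4)(3/3)(2/2) = 1/10; P(data | r = 3) = (3/5)(2/4)(2/3)(1/2) = 1/10; P(data | r = 4) = (4/5)(3/4)(1/3)(0/2) = 0.
Weighting by the prior gives 3/10 · 0 = 0, 1/5 · 1/10 = 1/50, 3/10 · 1/10 = 3/100, 1/5 · 0 = 0; summing to 1/20.
Hence P(r = 2 | data) = (1/50) / (1/20) = 2/5.

0.4000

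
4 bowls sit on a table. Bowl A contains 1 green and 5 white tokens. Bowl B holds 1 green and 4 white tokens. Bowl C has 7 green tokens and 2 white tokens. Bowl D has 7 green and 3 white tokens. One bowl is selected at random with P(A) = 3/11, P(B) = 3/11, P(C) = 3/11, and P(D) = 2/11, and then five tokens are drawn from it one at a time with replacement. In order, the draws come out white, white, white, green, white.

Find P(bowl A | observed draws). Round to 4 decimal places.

For each hypothesis, P(data | H) works out to: P(data | bowl A) = (5/6)(5/6)(5/6)(1/6)(5/6) = 0.080376; P(data | bowl B) = (4/5)(4/5)(4/5)(1/5)(4/5) = 0.08192; P(data | bowl C) = (2/9)(2/9)(2/9)(7/9)(2/9) = 0.0018967; P(data | bowl D) = (3/10)(3/10)(3/10)(7/10)(3/10) = 0.00567.
The prior-weighted likelihoods are 3/11 · 0.080376 = 0.021921, 3/11 · 0.08192 = 0.022342, 3/11 · 0.0018967 = 0.00051729, 2/11 · 0.00567 = 0.0010309; summing to 0.045811.
Therefore the posterior P(bowl A | data) = (0.021921) / (0.045811) = 0.4785.

0.4785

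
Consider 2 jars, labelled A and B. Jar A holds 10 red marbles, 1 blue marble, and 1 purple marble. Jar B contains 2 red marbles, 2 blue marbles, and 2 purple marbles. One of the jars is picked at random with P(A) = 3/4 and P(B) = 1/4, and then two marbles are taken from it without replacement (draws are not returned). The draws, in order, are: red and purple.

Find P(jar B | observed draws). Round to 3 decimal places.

0.370

The likelihood of the observed sequence under each hypothesis: P(data | jar A) = (10/12)(1/11) = 0.075758; P(data | jar B) = (2/6)(2/5) = 0.13333.
Weighting by the prior gives 3/4 · 0.075758 = 0.056818, 1/4 · 0.13333 = 0.033333; these sum to 0.090152.
Therefore the posterior P(jar B | data) = (0.033333) / (0.090152) = 0.36975.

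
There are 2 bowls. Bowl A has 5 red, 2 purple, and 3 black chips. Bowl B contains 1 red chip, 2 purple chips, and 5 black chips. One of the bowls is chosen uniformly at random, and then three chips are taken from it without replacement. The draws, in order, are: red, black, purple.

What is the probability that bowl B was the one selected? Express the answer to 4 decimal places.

0.4167

Compute the likelihood of the observed sequence for each case: P(data | bowl A) = (5/10)(3/9)(2/8) = 1/24; P(data | bowl B) = (1/8)(5/7)(2/6) = 5/168.
The prior-weighted likelihoods are 1/2 · 1/24 = 1/48, 1/2 · 5/168 = 5/336; these sum to 1/28.
By Bayes' rule, P(bowl B | data) = (5/336) / (1/28) = 5/12.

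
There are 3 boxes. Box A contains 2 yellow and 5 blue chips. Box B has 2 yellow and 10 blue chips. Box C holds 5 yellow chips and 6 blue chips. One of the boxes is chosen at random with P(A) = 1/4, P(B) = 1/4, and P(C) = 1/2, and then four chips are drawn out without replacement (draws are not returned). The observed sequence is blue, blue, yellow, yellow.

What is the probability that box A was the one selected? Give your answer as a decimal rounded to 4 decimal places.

0.2222

For each hypothesis, P(data | H) works out to: P(data | box A) = (5/7)(4/6)(2/5)(1/4) = 1/21; P(data | box B) = (10/12)(9/11)(2/10)(1/9) = 1/66; P(data | box C) = (6/11)(5/10)(5/9)(4/8) = 5/66.
Multiplying each by its prior: 1/4 · 1/21 = 1/84, 1/4 · 1/66 = 1/264, 1/2 · 5/66 = 5/132; summing to 3/56.
So P(box A | data) = (1/84) / (3/56) = 2/9.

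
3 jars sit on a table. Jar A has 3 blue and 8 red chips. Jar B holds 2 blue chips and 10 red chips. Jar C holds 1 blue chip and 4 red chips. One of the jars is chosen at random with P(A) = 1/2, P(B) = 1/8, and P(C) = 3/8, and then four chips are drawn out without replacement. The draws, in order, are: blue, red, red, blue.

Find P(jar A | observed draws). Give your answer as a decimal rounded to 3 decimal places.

0.918

For each hypothesis, P(data | H) works out to: P(data | jar A) = (3/11)(8/10)(7/9)(2/8) = 0.042424; P(data | jar B) = (2/12)(10/11)(9/10)(1/9) = 0.015152; P(data | jar C) = (1/5)(4/4)(3/3)(0/2) = 0.
Multiplying each by its prior: 1/2 · 0.042424 = 0.021212, 1/8 · 0.015152 = 0.0018939, 3/8 · 0 = 0; these sum to 0.023106.
Hence P(jar A | data) = (0.021212) / (0.023106) = 0.91803.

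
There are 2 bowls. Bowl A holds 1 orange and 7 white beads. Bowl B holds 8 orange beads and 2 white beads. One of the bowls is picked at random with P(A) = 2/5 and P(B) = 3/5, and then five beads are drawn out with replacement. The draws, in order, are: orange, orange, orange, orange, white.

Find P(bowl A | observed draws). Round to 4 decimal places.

Compute the likelihood of the observed sequence for each case: P(data | bowl A) = (1/8)(1/8)(1/8)(1/8)(7/8) = 0.00021362; P(data | bowl B) = (8/10)(8/10)(8/10)(8/10)(2/10) = 0.08192.
The prior-weighted likelihoods are 2/5 · 0.00021362 = 8.5449e-05, 3/5 · 0.08192 = 0.049152; these sum to 0.049237.
By Bayes' rule, P(bowl A | data) = (8.5449e-05) / (0.049237) = 0.0017355.

0.0017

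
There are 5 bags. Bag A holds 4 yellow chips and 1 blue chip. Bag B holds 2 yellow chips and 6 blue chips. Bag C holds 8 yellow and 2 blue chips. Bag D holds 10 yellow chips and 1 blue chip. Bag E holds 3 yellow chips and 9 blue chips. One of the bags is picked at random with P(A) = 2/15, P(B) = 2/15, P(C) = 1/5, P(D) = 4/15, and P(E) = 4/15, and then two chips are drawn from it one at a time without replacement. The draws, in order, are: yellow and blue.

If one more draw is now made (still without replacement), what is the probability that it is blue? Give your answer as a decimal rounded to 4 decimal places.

0.4239

For each hypothesis, P(data | H) works out to: P(data | bag A) = (4/5)(1/4) = 0.2; P(data | bag B) = (2/8)(6/7) = 0.21429; P(data | bag C) = (8/10)(2/9) = 0.17778; P(data | bag D) = (10/11)(1/10) = 0.090909; P(data | bag E) = (3/12)(9/11) = 0.20455.
The prior-weighted likelihoods are 2/15 · 0.2 = 0.026667, 2/15 · 0.21429 = 0.028571, 1/5 · 0.17778 = 0.035556, 4/15 · 0.090909 = 0.024242, 4/15 · 0.20455 = 0.054545; with total 0.16958.
Dividing through by the total gives posterior P(bag A | data) = 0.15725, P(bag B | data) = 0.16848, P(bag C | data) = 0.20967, P(bag D | data) = 0.14295, P(bag E | data) = 0.32165.
The predictive probability is P(blue next | data) = (0)(0.15725) + (5/6)(0.16848) + (1/8)(0.20967) + (0)(0.14295) + (4/5)(0.32165) = 0.42393.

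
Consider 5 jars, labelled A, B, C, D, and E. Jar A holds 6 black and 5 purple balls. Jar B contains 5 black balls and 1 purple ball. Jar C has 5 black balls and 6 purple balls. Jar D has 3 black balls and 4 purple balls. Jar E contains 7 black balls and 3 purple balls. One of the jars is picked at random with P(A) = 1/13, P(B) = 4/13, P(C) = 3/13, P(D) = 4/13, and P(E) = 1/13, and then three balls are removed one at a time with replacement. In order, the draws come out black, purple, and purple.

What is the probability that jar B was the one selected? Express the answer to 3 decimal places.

Under each hypothesis, the probability of the observed sequence is: P(data | jar A) = (6/11)(5/11)(5/11) = 0.1127; P(data | jar B) = (5/6)(1/6)(1/6) = 0.023148; P(data | jar C) = (5/11)(6/11)(6/11) = 0.13524; P(data | jar D) = (3/7)(4/7)(4/7) = 0.13994; P(data | jar E) = (7/10)(3/10)(3/10) = 0.063.
Multiplying each by its prior: 1/13 · 0.1127 = 0.008669, 4/13 · 0.023148 = 0.0071225, 3/13 · 0.13524 = 0.031208, 4/13 · 0.13994 = 0.043059, 1/13 · 0.063 = 0.0048462; summing to 0.094905.
So P(jar B | data) = (0.0071225) / (0.094905) = 0.075049.

0.075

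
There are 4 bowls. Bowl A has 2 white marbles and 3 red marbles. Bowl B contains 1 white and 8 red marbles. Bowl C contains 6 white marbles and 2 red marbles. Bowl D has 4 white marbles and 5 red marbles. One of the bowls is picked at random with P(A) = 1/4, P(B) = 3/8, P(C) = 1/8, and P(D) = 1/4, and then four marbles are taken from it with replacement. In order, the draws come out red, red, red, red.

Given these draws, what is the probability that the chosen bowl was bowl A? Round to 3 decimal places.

The likelihood of the observed sequence under each hypothesis: P(data | bowl A) = (3/5)(3/5)(3/5)(3/5) = 0.1296; P(data | bowl B) = (8/9)(8/9)(8/9)(8/9) = 0.6243; P(data | bowl C) = (2/8)(2/8)(2/8)(2/8) = 0.0039062; P(data | bowl D) = (5/9)(5/9)(5/9)(5/9) = 0.09526.
Multiplying each by its prior: 1/4 · 0.1296 = 0.0324, 3/8 · 0.6243 = 0.23411, 1/8 · 0.0039062 = 0.00048828, 1/4 · 0.09526 = 0.023815; these sum to 0.29081.
By Bayes' rule, P(bowl A | data) = (0.0324) / (0.29081) = 0.11141.

0.111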